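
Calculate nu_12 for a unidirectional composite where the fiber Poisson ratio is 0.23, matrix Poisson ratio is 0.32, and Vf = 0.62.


nu_12 = nu_f*Vf + nu_m*(1-Vf) = 0.23*0.62 + 0.32*0.38 = 0.2642

0.2642


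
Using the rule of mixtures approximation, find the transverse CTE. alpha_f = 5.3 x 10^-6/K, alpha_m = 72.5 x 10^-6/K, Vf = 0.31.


alpha_2 = alpha_f*Vf + alpha_m*(1-Vf) = 5.3*0.31 + 72.5*0.69 = 51.7 x 10^-6/K

51.7 x 10^-6/K


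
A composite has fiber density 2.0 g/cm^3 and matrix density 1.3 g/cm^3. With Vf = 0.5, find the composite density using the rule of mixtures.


rho_c = rho_f*Vf + rho_m*(1-Vf) = 2.0*0.5 + 1.3*0.5 = 1.65 g/cm^3

1.65 g/cm^3


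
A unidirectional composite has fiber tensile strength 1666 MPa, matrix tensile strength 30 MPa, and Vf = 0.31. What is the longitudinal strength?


sigma_1 = sigma_f*Vf + sigma_m*(1-Vf) = 1666*0.31 + 30*0.69 = 537.2 MPa

537.2 MPa


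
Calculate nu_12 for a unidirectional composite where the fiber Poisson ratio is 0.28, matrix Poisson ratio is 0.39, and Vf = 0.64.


nu_12 = nu_f*Vf + nu_m*(1-Vf) = 0.28*0.64 + 0.39*0.36 = 0.3196

0.3196


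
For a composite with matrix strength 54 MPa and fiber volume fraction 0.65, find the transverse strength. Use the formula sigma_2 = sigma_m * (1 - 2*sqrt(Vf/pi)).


factor = 1 - 2*sqrt(0.65/pi) = 0.0903
sigma_2 = 54 * 0.0903 = 4.87 MPa

4.87 MPa


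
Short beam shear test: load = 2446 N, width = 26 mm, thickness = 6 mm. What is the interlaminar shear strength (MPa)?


ILSS = 3F/(4bh) = 3*2446/(4*26*6) = 11.76 MPa

11.76 MPa


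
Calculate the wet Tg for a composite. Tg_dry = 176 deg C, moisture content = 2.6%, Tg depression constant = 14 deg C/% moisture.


Tg_wet = Tg_dry - k*moisture = 176 - 14*2.6 = 139.6 deg C

139.6 deg C


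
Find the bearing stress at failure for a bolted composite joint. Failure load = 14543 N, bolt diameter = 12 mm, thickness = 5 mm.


sigma_br = F/(d*h) = 14543/(12*5) = 242.4 MPa

242.4 MPa


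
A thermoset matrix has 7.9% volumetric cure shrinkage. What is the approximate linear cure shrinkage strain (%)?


Linear shrinkage ≈ vol_shrink/3 = 7.9/3 = 2.633%

2.633%


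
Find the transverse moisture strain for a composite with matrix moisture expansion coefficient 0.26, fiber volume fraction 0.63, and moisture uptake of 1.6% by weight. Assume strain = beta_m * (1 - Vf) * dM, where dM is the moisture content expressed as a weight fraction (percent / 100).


dM = 1.6/100 = 0.016
strain = beta_m * (1-Vf) * dM = 0.26 * 0.37 * 0.016 = 0.0015392

0.0015392


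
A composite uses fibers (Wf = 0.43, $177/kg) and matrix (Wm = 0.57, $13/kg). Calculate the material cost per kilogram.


Cost = cost_f*Wf + cost_m*Wm = 177*0.43 + 13*0.57 = $83.52/kg

$83.52/kg


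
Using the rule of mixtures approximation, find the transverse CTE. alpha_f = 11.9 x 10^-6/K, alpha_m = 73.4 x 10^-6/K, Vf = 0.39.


alpha_2 = alpha_f*Vf + alpha_m*(1-Vf) = 11.9*0.39 + 73.4*0.61 = 49.4 x 10^-6/K

49.4 x 10^-6/K


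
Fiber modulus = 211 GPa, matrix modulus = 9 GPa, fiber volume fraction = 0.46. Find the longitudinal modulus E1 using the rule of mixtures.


E1 = Ef*Vf + Em*(1-Vf) = 211*0.46 + 9*0.54 = 101.92 GPa

101.92 GPa


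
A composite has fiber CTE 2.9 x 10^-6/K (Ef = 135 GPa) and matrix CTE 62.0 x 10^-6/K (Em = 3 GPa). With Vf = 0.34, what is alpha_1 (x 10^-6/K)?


E1 = Ef*Vf + Em*(1-Vf) = 47.88
alpha_1 = (alpha_f*Ef*Vf + alpha_m*Em*(1-Vf))/E1 = 5.34 x 10^-6/K

5.34 x 10^-6/K


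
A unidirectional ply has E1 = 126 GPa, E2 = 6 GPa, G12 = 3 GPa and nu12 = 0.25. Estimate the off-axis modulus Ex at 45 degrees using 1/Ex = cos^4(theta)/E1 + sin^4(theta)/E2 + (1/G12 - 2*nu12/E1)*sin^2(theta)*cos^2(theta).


cos^4(45) = 0.25, sin^4(45) = 0.25, sin^2(45)*cos^2(45) = 0.25
1/G12 - 2*nu12/E1 = 1/3 - 2*0.25/126 = 0.329365 GPa^-1
1/Ex = 0.25/126 + 0.25/6 + 0.329365*0.25 = 0.1259921 GPa^-1
Ex = 7.94 GPa

7.94 GPa


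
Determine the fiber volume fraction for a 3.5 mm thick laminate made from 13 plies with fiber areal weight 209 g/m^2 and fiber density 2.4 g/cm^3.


Vf = n * FAW / (rho_f * h * 1000) = 13 * 209 / (2.4 * 3.5 * 1000) = 0.3235

0.3235


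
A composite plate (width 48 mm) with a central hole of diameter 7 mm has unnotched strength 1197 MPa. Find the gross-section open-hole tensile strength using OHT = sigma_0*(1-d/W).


OHT = sigma_0*(1-d/W) = 1197*(1-7/48) = 1022.4 MPa

1022.4 MPa


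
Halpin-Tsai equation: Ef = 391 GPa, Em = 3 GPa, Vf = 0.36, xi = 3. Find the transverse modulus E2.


eta = (Ef/Em - 1)/(Ef/Em + xi) = (130.3333 - 1)/(130.3333 + 3) = 0.97
E2 = Em*(1+xi*eta*Vf)/(1-eta*Vf) = 9.44 GPa

9.44 GPa


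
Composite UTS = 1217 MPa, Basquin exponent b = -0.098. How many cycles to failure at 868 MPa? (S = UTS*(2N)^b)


N = 0.5 * (S/UTS)^(1/b) = 0.5 * (868/1217)^(1/-0.098) = 15.7265 cycles

15.7265 cycles


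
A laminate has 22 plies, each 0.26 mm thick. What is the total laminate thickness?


h = n * t_ply = 22 * 0.26 = 5.72 mm

5.72 mm


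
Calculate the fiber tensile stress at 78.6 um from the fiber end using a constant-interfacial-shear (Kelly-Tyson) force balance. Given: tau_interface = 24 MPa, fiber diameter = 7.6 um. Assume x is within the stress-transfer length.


Force balance: sigma_f * (pi*d^2/4) = tau * (pi*d) * x  ->  sigma_f = 4 * tau * x / d
sigma_f = 4 * 24 * 78.6 / 7.6 = 992.8 MPa

992.8 MPa


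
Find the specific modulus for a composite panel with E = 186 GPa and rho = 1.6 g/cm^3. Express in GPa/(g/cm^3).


Specific stiffness = E/rho = 186/1.6 = 116.3 GPa/(g/cm^3)

116.3 GPa/(g/cm^3)


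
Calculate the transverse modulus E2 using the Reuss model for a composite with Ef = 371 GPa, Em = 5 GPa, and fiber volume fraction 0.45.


1/E2 = Vf/Ef + (1-Vf)/Em = 0.45/371 + 0.55/5
E2 = 8.99 GPa

8.99 GPa


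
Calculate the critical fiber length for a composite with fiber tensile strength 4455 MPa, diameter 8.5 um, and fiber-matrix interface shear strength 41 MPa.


Lc = sigma_f * d / (2 * tau_i) = 4455 * 8.5 / (2 * 41) = 461.8 um

461.8 um


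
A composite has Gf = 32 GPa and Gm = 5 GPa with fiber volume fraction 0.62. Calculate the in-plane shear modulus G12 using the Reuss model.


1/G12 = Vf/Gf + (1-Vf)/Gm = 0.62/32 + 0.38/5
G12 = 10.48 GPa

10.48 GPa


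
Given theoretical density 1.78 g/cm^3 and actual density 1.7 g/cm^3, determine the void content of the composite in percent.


Void% = (rho_theo - rho_actual)/rho_theo * 100 = (1.78 - 1.7)/1.78 * 100 = 4.49%

4.49%


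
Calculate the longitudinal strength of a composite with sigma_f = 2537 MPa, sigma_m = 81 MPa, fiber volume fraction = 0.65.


sigma_1 = sigma_f*Vf + sigma_m*(1-Vf) = 2537*0.65 + 81*0.35 = 1677.4 MPa

1677.4 MPa


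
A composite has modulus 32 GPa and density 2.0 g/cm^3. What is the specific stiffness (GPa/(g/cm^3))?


Specific stiffness = E/rho = 32/2.0 = 16.0 GPa/(g/cm^3)

16.0 GPa/(g/cm^3)


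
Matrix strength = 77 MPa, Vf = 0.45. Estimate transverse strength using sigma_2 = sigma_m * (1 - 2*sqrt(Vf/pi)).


factor = 1 - 2*sqrt(0.45/pi) = 0.2431
sigma_2 = 77 * 0.2431 = 18.72 MPa

18.72 MPa


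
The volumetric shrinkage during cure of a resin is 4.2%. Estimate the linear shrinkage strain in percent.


Linear shrinkage ≈ vol_shrink/3 = 4.2/3 = 1.4%

1.4%


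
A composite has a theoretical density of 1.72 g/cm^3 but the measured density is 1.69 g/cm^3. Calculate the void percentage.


Void% = (rho_theo - rho_actual)/rho_theo * 100 = (1.72 - 1.69)/1.72 * 100 = 1.74%

1.74%


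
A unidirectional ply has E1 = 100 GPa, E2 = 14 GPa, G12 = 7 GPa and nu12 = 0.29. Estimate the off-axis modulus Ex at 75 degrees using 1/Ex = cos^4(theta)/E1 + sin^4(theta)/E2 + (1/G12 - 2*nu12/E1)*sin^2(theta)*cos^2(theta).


cos^4(75) = 0.004487, sin^4(75) = 0.870513, sin^2(75)*cos^2(75) = 0.0625
1/G12 - 2*nu12/E1 = 1/7 - 2*0.29/100 = 0.137057 GPa^-1
1/Ex = 0.004487/100 + 0.870513/14 + 0.137057*0.0625 = 0.0707904 GPa^-1
Ex = 14.13 GPa

14.13 GPa


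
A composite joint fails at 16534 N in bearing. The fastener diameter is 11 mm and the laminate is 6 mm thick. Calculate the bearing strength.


sigma_br = F/(d*h) = 16534/(11*6) = 250.5 MPa

250.5 MPa


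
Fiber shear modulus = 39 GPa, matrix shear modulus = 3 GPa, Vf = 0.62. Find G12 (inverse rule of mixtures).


1/G12 = Vf/Gf + (1-Vf)/Gm = 0.62/39 + 0.38/3
G12 = 7.01 GPa

7.01 GPa


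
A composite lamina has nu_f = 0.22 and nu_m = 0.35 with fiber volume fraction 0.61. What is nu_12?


nu_12 = nu_f*Vf + nu_m*(1-Vf) = 0.22*0.61 + 0.35*0.39 = 0.2707

0.2707


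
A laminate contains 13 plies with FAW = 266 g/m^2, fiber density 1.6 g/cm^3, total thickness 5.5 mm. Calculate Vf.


Vf = n * FAW / (rho_f * h * 1000) = 13 * 266 / (1.6 * 5.5 * 1000) = 0.393

0.393


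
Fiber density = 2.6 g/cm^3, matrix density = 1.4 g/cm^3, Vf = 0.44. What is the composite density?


rho_c = rho_f*Vf + rho_m*(1-Vf) = 2.6*0.44 + 1.4*0.56 = 1.928 g/cm^3

1.928 g/cm^3


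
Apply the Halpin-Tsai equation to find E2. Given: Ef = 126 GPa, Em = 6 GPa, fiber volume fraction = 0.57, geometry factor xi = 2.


eta = (Ef/Em - 1)/(Ef/Em + xi) = (21.0 - 1)/(21.0 + 2) = 0.8696
E2 = Em*(1+xi*eta*Vf)/(1-eta*Vf) = 23.69 GPa

23.69 GPa


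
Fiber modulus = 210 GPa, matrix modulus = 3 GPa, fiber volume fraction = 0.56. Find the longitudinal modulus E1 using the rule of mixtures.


E1 = Ef*Vf + Em*(1-Vf) = 210*0.56 + 3*0.44 = 118.92 GPa

118.92 GPa


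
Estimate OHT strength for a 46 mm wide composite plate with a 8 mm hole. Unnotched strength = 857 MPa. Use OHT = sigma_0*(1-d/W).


OHT = sigma_0*(1-d/W) = 857*(1-8/46) = 708.0 MPa

708.0 MPa


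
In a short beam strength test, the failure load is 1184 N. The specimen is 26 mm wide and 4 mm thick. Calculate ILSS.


ILSS = 3F/(4bh) = 3*1184/(4*26*4) = 8.54 MPa

8.54 MPa


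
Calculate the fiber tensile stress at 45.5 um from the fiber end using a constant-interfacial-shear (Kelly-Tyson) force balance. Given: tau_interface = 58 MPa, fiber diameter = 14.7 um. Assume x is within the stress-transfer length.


Force balance: sigma_f * (pi*d^2/4) = tau * (pi*d) * x  ->  sigma_f = 4 * tau * x / d
sigma_f = 4 * 58 * 45.5 / 14.7 = 718.1 MPa

718.1 MPa


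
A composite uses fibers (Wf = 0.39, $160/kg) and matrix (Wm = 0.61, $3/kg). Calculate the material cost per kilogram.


Cost = cost_f*Wf + cost_m*Wm = 160*0.39 + 3*0.61 = $64.23/kg

$64.23/kg


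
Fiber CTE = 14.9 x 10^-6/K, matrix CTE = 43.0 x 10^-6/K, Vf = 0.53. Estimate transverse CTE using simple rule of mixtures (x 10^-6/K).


alpha_2 = alpha_f*Vf + alpha_m*(1-Vf) = 14.9*0.53 + 43.0*0.47 = 28.1 x 10^-6/K

28.1 x 10^-6/K


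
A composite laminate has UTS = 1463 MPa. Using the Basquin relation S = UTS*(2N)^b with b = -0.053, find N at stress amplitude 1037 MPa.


N = 0.5 * (S/UTS)^(1/b) = 0.5 * (1037/1463)^(1/-0.053) = 330.4267 cycles

330.4267 cycles


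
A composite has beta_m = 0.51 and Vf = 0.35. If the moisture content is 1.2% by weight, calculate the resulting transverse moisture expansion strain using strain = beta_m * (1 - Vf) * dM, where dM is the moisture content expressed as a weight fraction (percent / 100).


dM = 1.2/100 = 0.012
strain = beta_m * (1-Vf) * dM = 0.51 * 0.65 * 0.012 = 0.003978

0.003978


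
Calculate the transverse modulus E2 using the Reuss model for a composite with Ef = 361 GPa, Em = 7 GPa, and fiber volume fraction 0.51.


1/E2 = Vf/Ef + (1-Vf)/Em = 0.51/361 + 0.49/7
E2 = 14.0 GPa

14.0 GPa


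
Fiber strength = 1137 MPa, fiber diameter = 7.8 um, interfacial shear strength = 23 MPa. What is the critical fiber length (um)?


Lc = sigma_f * d / (2 * tau_i) = 1137 * 7.8 / (2 * 23) = 192.8 um

192.8 um


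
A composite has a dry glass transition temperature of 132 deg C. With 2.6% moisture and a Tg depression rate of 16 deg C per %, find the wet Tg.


Tg_wet = Tg_dry - k*moisture = 132 - 16*2.6 = 90.4 deg C

90.4 deg C


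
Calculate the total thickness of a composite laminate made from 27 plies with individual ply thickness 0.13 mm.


h = n * t_ply = 27 * 0.13 = 3.51 mm

3.51 mm


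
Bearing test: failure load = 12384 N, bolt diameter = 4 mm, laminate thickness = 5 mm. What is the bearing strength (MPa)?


sigma_br = F/(d*h) = 12384/(4*5) = 619.2 MPa

619.2 MPa


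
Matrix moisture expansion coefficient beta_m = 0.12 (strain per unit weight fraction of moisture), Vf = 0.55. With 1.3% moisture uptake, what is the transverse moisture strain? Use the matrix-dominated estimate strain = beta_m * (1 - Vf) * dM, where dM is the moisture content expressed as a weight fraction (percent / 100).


dM = 1.3/100 = 0.013
strain = beta_m * (1-Vf) * dM = 0.12 * 0.45 * 0.013 = 0.000702

0.000702


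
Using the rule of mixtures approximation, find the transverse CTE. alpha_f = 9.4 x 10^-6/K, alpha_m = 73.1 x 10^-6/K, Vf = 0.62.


alpha_2 = alpha_f*Vf + alpha_m*(1-Vf) = 9.4*0.62 + 73.1*0.38 = 33.6 x 10^-6/K

33.6 x 10^-6/K


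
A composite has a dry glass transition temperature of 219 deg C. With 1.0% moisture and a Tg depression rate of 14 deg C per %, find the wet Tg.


Tg_wet = Tg_dry - k*moisture = 219 - 14*1.0 = 205.0 deg C

205.0 deg C


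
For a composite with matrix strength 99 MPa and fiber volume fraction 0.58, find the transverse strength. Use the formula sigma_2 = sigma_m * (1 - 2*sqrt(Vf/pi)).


factor = 1 - 2*sqrt(0.58/pi) = 0.1407
sigma_2 = 99 * 0.1407 = 13.92 MPa

13.92 MPa


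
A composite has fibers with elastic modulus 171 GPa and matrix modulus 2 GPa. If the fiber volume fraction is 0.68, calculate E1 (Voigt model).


E1 = Ef*Vf + Em*(1-Vf) = 171*0.68 + 2*0.32 = 116.92 GPa

116.92 GPa


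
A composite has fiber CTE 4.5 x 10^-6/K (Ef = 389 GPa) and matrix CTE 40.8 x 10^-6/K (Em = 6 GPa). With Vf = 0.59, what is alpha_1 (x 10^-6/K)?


E1 = Ef*Vf + Em*(1-Vf) = 231.97
alpha_1 = (alpha_f*Ef*Vf + alpha_m*Em*(1-Vf))/E1 = 4.88 x 10^-6/K

4.88 x 10^-6/K


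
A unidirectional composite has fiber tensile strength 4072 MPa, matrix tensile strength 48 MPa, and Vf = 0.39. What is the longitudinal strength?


sigma_1 = sigma_f*Vf + sigma_m*(1-Vf) = 4072*0.39 + 48*0.61 = 1617.4 MPa

1617.4 MPa


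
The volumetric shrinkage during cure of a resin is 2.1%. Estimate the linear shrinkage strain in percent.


Linear shrinkage ≈ vol_shrink/3 = 2.1/3 = 0.7%

0.7%


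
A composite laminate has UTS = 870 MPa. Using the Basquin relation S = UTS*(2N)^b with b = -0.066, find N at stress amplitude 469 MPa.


N = 0.5 * (S/UTS)^(1/b) = 0.5 * (469/870)^(1/-0.066) = 5818.6830 cycles

5818.6830 cycles


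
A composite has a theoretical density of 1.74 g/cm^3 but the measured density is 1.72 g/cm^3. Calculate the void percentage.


Void% = (rho_theo - rho_actual)/rho_theo * 100 = (1.74 - 1.72)/1.74 * 100 = 1.15%

1.15%


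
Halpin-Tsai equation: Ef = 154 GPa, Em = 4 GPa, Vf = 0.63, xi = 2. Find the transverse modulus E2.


eta = (Ef/Em - 1)/(Ef/Em + xi) = (38.5 - 1)/(38.5 + 2) = 0.9259
E2 = Em*(1+xi*eta*Vf)/(1-eta*Vf) = 20.8 GPa

20.8 GPa


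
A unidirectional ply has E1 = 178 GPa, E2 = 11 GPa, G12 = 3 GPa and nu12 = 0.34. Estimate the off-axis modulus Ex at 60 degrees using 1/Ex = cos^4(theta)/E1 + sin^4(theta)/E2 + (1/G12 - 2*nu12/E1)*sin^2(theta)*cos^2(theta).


cos^4(60) = 0.0625, sin^4(60) = 0.5625, sin^2(60)*cos^2(60) = 0.1875
1/G12 - 2*nu12/E1 = 1/3 - 2*0.34/178 = 0.329513 GPa^-1
1/Ex = 0.0625/178 + 0.5625/11 + 0.329513*0.1875 = 0.1132712 GPa^-1
Ex = 8.83 GPa

8.83 GPa


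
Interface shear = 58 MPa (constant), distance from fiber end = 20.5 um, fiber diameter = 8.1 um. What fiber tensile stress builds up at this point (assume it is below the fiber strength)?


Force balance: sigma_f * (pi*d^2/4) = tau * (pi*d) * x  ->  sigma_f = 4 * tau * x / d
sigma_f = 4 * 58 * 20.5 / 8.1 = 587.2 MPa

587.2 MPa


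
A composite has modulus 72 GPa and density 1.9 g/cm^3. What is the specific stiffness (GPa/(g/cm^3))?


Specific stiffness = E/rho = 72/1.9 = 37.9 GPa/(g/cm^3)

37.9 GPa/(g/cm^3)


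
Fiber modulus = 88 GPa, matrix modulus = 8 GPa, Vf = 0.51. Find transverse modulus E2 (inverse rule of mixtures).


1/E2 = Vf/Ef + (1-Vf)/Em = 0.51/88 + 0.49/8
E2 = 14.92 GPa

14.92 GPa


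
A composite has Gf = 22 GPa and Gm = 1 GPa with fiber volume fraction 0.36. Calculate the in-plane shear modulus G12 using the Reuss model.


1/G12 = Vf/Gf + (1-Vf)/Gm = 0.36/22 + 0.64/1
G12 = 1.52 GPa

1.52 GPa


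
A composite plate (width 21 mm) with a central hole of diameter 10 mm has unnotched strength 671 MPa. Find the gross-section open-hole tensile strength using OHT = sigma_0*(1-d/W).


OHT = sigma_0*(1-d/W) = 671*(1-10/21) = 351.5 MPa

351.5 MPa


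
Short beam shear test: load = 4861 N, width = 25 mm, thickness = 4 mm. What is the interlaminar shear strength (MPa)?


ILSS = 3F/(4bh) = 3*4861/(4*25*4) = 36.46 MPa

36.46 MPa


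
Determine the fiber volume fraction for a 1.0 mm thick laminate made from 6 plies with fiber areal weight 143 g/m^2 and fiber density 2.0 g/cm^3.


Vf = n * FAW / (rho_f * h * 1000) = 6 * 143 / (2.0 * 1.0 * 1000) = 0.429

0.429


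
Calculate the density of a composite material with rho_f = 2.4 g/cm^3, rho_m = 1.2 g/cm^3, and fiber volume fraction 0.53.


rho_c = rho_f*Vf + rho_m*(1-Vf) = 2.4*0.53 + 1.2*0.47 = 1.836 g/cm^3

1.836 g/cm^3


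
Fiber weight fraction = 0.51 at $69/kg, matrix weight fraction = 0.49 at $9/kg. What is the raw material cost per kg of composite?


Cost = cost_f*Wf + cost_m*Wm = 69*0.51 + 9*0.49 = $39.6/kg

$39.6/kg


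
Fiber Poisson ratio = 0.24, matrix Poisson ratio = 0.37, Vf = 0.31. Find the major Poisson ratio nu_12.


nu_12 = nu_f*Vf + nu_m*(1-Vf) = 0.24*0.31 + 0.37*0.69 = 0.3297

0.3297


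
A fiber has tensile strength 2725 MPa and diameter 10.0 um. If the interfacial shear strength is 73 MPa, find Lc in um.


Lc = sigma_f * d / (2 * tau_i) = 2725 * 10.0 / (2 * 73) = 186.6 um

186.6 um


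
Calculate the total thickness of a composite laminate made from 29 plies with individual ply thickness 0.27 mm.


h = n * t_ply = 29 * 0.27 = 7.83 mm

7.83 mm


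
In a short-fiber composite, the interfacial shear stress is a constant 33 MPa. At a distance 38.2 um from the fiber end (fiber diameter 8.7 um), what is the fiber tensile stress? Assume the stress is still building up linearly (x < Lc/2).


Force balance: sigma_f * (pi*d^2/4) = tau * (pi*d) * x  ->  sigma_f = 4 * tau * x / d
sigma_f = 4 * 33 * 38.2 / 8.7 = 579.6 MPa

579.6 MPa


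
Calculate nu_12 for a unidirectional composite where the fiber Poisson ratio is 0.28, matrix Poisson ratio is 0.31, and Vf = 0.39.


nu_12 = nu_f*Vf + nu_m*(1-Vf) = 0.28*0.39 + 0.31*0.61 = 0.2983

0.2983


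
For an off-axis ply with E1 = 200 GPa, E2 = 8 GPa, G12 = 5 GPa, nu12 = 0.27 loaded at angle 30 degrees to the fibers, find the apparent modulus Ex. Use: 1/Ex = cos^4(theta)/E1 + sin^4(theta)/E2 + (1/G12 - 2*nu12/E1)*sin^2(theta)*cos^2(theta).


cos^4(30) = 0.5625, sin^4(30) = 0.0625, sin^2(30)*cos^2(30) = 0.1875
1/G12 - 2*nu12/E1 = 1/5 - 2*0.27/200 = 0.1973 GPa^-1
1/Ex = 0.5625/200 + 0.0625/8 + 0.1973*0.1875 = 0.0476188 GPa^-1
Ex = 21.0 GPa

21.0 GPa


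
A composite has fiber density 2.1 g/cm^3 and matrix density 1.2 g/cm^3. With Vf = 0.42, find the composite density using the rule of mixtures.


rho_c = rho_f*Vf + rho_m*(1-Vf) = 2.1*0.42 + 1.2*0.58 = 1.578 g/cm^3

1.578 g/cm^3


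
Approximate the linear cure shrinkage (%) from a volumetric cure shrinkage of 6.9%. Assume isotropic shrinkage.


Linear shrinkage ≈ vol_shrink/3 = 6.9/3 = 2.3%

2.3%


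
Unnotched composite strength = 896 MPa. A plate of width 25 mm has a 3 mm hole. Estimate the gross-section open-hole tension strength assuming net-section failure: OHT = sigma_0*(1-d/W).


OHT = sigma_0*(1-d/W) = 896*(1-3/25) = 788.5 MPa

788.5 MPa


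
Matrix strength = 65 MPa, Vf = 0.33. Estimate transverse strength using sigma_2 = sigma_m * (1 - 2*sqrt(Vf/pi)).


factor = 1 - 2*sqrt(0.33/pi) = 0.3518
sigma_2 = 65 * 0.3518 = 22.87 MPa

22.87 MPa


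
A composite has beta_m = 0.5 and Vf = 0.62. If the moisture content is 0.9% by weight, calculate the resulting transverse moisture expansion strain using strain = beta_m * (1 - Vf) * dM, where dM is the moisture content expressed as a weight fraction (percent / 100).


dM = 0.9/100 = 0.009
strain = beta_m * (1-Vf) * dM = 0.5 * 0.38 * 0.009 = 0.00171

0.00171


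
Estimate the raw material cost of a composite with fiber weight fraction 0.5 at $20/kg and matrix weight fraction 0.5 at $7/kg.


Cost = cost_f*Wf + cost_m*Wm = 20*0.5 + 7*0.5 = $13.5/kg

$13.5/kg


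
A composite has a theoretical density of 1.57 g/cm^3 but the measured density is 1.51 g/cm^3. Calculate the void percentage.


Void% = (rho_theo - rho_actual)/rho_theo * 100 = (1.57 - 1.51)/1.57 * 100 = 3.82%

3.82%


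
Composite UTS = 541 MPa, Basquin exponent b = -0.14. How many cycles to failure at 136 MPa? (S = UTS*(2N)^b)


N = 0.5 * (S/UTS)^(1/b) = 0.5 * (136/541)^(1/-0.14) = 9599.3976 cycles

9599.3976 cycles


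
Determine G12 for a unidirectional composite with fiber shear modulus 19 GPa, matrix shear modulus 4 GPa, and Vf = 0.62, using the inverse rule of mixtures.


1/G12 = Vf/Gf + (1-Vf)/Gm = 0.62/19 + 0.38/4
G12 = 7.84 GPa

7.84 GPa


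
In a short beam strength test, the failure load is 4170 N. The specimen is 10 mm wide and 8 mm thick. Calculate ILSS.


ILSS = 3F/(4bh) = 3*4170/(4*10*8) = 39.09 MPa

39.09 MPa


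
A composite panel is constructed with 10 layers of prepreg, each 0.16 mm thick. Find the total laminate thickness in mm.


h = n * t_ply = 10 * 0.16 = 1.6 mm

1.6 mm


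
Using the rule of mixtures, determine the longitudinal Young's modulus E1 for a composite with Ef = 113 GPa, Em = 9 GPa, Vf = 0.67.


E1 = Ef*Vf + Em*(1-Vf) = 113*0.67 + 9*0.33 = 78.68 GPa

78.68 GPa


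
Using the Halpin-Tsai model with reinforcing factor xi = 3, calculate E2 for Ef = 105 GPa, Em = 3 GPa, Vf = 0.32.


eta = (Ef/Em - 1)/(Ef/Em + xi) = (35.0 - 1)/(35.0 + 3) = 0.8947
E2 = Em*(1+xi*eta*Vf)/(1-eta*Vf) = 7.81 GPa

7.81 GPa


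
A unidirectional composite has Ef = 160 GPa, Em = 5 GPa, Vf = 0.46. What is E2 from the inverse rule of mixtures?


1/E2 = Vf/Ef + (1-Vf)/Em = 0.46/160 + 0.54/5
E2 = 9.02 GPa

9.02 GPa


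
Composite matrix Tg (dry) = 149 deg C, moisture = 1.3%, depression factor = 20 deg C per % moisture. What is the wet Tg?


Tg_wet = Tg_dry - k*moisture = 149 - 20*1.3 = 123.0 deg C

123.0 deg C


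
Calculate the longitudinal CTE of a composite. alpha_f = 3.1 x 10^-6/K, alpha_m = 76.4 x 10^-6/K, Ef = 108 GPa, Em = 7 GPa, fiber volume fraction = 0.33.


E1 = Ef*Vf + Em*(1-Vf) = 40.33
alpha_1 = (alpha_f*Ef*Vf + alpha_m*Em*(1-Vf))/E1 = 11.62 x 10^-6/K

11.62 x 10^-6/K


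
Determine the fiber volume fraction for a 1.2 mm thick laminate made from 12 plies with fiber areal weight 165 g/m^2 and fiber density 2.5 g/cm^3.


Vf = n * FAW / (rho_f * h * 1000) = 12 * 165 / (2.5 * 1.2 * 1000) = 0.66

0.66


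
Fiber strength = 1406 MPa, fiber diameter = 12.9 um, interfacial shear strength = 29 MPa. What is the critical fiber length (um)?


Lc = sigma_f * d / (2 * tau_i) = 1406 * 12.9 / (2 * 29) = 312.7 um

312.7 um


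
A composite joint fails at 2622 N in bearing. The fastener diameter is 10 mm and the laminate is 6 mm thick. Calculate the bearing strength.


sigma_br = F/(d*h) = 2622/(10*6) = 43.7 MPa

43.7 MPa


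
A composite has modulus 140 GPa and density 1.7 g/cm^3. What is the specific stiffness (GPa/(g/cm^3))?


Specific stiffness = E/rho = 140/1.7 = 82.4 GPa/(g/cm^3)

82.4 GPa/(g/cm^3)


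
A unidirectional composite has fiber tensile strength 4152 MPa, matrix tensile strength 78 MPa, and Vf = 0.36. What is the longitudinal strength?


sigma_1 = sigma_f*Vf + sigma_m*(1-Vf) = 4152*0.36 + 78*0.64 = 1544.6 MPa

1544.6 MPa


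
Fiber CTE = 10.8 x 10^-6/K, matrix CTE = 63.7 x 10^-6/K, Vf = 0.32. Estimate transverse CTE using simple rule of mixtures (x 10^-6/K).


alpha_2 = alpha_f*Vf + alpha_m*(1-Vf) = 10.8*0.32 + 63.7*0.68 = 46.8 x 10^-6/K

46.8 x 10^-6/K


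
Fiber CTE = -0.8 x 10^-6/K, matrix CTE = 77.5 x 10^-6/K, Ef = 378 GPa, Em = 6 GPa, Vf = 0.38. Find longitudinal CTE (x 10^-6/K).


E1 = Ef*Vf + Em*(1-Vf) = 147.36
alpha_1 = (alpha_f*Ef*Vf + alpha_m*Em*(1-Vf))/E1 = 1.18 x 10^-6/K

1.18 x 10^-6/K


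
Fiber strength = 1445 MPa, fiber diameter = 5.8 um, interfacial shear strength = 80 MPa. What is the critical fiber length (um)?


Lc = sigma_f * d / (2 * tau_i) = 1445 * 5.8 / (2 * 80) = 52.4 um

52.4 um


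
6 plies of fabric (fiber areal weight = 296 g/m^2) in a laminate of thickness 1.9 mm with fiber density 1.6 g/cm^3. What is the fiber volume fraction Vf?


Vf = n * FAW / (rho_f * h * 1000) = 6 * 296 / (1.6 * 1.9 * 1000) = 0.5842

0.5842


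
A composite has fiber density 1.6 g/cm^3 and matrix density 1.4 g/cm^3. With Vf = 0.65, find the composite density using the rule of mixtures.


rho_c = rho_f*Vf + rho_m*(1-Vf) = 1.6*0.65 + 1.4*0.35 = 1.53 g/cm^3

1.53 g/cm^3


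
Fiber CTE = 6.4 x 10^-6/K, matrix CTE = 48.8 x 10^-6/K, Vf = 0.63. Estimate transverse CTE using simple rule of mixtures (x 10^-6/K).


alpha_2 = alpha_f*Vf + alpha_m*(1-Vf) = 6.4*0.63 + 48.8*0.37 = 22.1 x 10^-6/K

22.1 x 10^-6/K


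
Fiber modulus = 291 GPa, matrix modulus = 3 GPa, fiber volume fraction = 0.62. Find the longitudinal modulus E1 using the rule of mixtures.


E1 = Ef*Vf + Em*(1-Vf) = 291*0.62 + 3*0.38 = 181.56 GPa

181.56 GPa


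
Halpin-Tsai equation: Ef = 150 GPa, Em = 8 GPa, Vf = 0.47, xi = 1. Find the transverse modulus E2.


eta = (Ef/Em - 1)/(Ef/Em + xi) = (18.75 - 1)/(18.75 + 1) = 0.8987
E2 = Em*(1+xi*eta*Vf)/(1-eta*Vf) = 19.7 GPa

19.7 GPa


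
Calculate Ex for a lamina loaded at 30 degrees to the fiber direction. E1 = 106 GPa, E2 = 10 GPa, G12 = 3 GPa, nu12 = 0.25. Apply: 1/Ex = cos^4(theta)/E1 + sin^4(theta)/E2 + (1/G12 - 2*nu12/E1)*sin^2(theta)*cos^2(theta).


cos^4(30) = 0.5625, sin^4(30) = 0.0625, sin^2(30)*cos^2(30) = 0.1875
1/G12 - 2*nu12/E1 = 1/3 - 2*0.25/106 = 0.328616 GPa^-1
1/Ex = 0.5625/106 + 0.0625/10 + 0.328616*0.1875 = 0.0731722 GPa^-1
Ex = 13.67 GPa

13.67 GPa


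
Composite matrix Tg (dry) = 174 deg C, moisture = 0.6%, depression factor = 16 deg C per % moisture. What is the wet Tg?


Tg_wet = Tg_dry - k*moisture = 174 - 16*0.6 = 164.4 deg C

164.4 deg C


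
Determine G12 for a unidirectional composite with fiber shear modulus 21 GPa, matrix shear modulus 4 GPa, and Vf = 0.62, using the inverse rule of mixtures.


1/G12 = Vf/Gf + (1-Vf)/Gm = 0.62/21 + 0.38/4
G12 = 8.03 GPa

8.03 GPa


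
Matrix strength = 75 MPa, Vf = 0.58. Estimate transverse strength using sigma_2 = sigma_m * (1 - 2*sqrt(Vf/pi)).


factor = 1 - 2*sqrt(0.58/pi) = 0.1407
sigma_2 = 75 * 0.1407 = 10.55 MPa

10.55 MPa


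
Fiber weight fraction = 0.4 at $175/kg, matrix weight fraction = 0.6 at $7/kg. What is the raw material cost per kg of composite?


Cost = cost_f*Wf + cost_m*Wm = 175*0.4 + 7*0.6 = $74.2/kg

$74.2/kg


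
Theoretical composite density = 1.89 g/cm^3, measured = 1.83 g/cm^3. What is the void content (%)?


Void% = (rho_theo - rho_actual)/rho_theo * 100 = (1.89 - 1.83)/1.89 * 100 = 3.17%

3.17%


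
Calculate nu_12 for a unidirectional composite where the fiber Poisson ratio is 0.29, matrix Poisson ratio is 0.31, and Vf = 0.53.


nu_12 = nu_f*Vf + nu_m*(1-Vf) = 0.29*0.53 + 0.31*0.47 = 0.2994

0.2994


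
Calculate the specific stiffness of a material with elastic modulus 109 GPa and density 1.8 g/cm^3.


Specific stiffness = E/rho = 109/1.8 = 60.6 GPa/(g/cm^3)

60.6 GPa/(g/cm^3)


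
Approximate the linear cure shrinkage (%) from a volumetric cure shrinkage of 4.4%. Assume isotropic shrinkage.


Linear shrinkage ≈ vol_shrink/3 = 4.4/3 = 1.467%

1.467%


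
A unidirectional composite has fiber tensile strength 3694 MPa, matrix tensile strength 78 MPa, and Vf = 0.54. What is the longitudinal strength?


sigma_1 = sigma_f*Vf + sigma_m*(1-Vf) = 3694*0.54 + 78*0.46 = 2030.6 MPa

2030.6 MPa


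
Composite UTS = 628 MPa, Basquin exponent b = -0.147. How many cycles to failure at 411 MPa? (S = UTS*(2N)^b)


N = 0.5 * (S/UTS)^(1/b) = 0.5 * (411/628)^(1/-0.147) = 8.9428 cycles

8.9428 cycles


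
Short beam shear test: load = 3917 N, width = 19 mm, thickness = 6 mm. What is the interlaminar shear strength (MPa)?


ILSS = 3F/(4bh) = 3*3917/(4*19*6) = 25.77 MPa

25.77 MPa


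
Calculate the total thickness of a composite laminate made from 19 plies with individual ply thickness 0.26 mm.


h = n * t_ply = 19 * 0.26 = 4.94 mm

4.94 mm


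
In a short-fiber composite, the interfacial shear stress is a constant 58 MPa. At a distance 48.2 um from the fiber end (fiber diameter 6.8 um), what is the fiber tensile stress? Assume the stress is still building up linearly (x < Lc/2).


Force balance: sigma_f * (pi*d^2/4) = tau * (pi*d) * x  ->  sigma_f = 4 * tau * x / d
sigma_f = 4 * 58 * 48.2 / 6.8 = 1644.5 MPa

1644.5 MPa


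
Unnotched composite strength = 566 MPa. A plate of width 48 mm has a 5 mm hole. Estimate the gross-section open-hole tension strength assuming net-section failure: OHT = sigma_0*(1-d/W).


OHT = sigma_0*(1-d/W) = 566*(1-5/48) = 507.0 MPa

507.0 MPa


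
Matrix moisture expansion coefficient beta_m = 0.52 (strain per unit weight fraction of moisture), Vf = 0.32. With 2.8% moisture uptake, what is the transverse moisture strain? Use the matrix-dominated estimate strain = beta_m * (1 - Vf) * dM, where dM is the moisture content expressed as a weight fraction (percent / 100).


dM = 2.8/100 = 0.028
strain = beta_m * (1-Vf) * dM = 0.52 * 0.68 * 0.028 = 0.0099008

0.0099008


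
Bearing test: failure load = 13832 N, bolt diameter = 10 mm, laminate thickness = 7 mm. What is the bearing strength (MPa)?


sigma_br = F/(d*h) = 13832/(10*7) = 197.6 MPa

197.6 MPa


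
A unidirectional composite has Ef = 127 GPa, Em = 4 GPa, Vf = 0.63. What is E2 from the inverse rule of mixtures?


1/E2 = Vf/Ef + (1-Vf)/Em = 0.63/127 + 0.37/4
E2 = 10.26 GPa

10.26 GPa


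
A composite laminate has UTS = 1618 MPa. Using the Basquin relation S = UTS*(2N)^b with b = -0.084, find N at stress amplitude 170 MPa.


N = 0.5 * (S/UTS)^(1/b) = 0.5 * (170/1618)^(1/-0.084) = 2.2291e+11 cycles

2.2291e+11 cycles


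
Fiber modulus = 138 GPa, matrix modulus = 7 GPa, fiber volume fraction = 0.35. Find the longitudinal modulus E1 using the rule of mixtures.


E1 = Ef*Vf + Em*(1-Vf) = 138*0.35 + 7*0.65 = 52.85 GPa

52.85 GPa


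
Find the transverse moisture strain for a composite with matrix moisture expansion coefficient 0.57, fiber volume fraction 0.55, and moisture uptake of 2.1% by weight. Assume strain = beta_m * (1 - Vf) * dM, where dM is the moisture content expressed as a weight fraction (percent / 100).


dM = 2.1/100 = 0.021
strain = beta_m * (1-Vf) * dM = 0.57 * 0.45 * 0.021 = 0.0053865

0.0053865


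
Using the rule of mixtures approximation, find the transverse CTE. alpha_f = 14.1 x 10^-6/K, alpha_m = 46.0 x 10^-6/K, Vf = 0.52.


alpha_2 = alpha_f*Vf + alpha_m*(1-Vf) = 14.1*0.52 + 46.0*0.48 = 29.4 x 10^-6/K

29.4 x 10^-6/K


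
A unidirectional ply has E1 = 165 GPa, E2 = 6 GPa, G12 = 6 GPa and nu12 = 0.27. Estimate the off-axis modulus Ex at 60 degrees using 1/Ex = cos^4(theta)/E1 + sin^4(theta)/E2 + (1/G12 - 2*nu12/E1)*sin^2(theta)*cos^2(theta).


cos^4(60) = 0.0625, sin^4(60) = 0.5625, sin^2(60)*cos^2(60) = 0.1875
1/G12 - 2*nu12/E1 = 1/6 - 2*0.27/165 = 0.163394 GPa^-1
1/Ex = 0.0625/165 + 0.5625/6 + 0.163394*0.1875 = 0.1247652 GPa^-1
Ex = 8.02 GPa

8.02 GPa


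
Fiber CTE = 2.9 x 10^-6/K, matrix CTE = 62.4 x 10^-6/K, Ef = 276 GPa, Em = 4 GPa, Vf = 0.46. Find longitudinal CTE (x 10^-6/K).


E1 = Ef*Vf + Em*(1-Vf) = 129.12
alpha_1 = (alpha_f*Ef*Vf + alpha_m*Em*(1-Vf))/E1 = 3.9 x 10^-6/K

3.9 x 10^-6/K


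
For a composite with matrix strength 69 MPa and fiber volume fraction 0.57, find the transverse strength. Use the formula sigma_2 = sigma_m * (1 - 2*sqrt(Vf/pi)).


factor = 1 - 2*sqrt(0.57/pi) = 0.1481
sigma_2 = 69 * 0.1481 = 10.22 MPa

10.22 MPa


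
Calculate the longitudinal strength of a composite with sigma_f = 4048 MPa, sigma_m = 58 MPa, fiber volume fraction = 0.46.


sigma_1 = sigma_f*Vf + sigma_m*(1-Vf) = 4048*0.46 + 58*0.54 = 1893.4 MPa

1893.4 MPa


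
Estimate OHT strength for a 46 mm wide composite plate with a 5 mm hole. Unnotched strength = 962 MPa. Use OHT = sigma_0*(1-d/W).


OHT = sigma_0*(1-d/W) = 962*(1-5/46) = 857.4 MPa

857.4 MPa


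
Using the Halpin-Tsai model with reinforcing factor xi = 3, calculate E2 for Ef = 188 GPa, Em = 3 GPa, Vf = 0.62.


eta = (Ef/Em - 1)/(Ef/Em + xi) = (62.6667 - 1)/(62.6667 + 3) = 0.9391
E2 = Em*(1+xi*eta*Vf)/(1-eta*Vf) = 19.72 GPa

19.72 GPa


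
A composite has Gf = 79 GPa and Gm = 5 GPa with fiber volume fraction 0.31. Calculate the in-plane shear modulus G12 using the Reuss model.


1/G12 = Vf/Gf + (1-Vf)/Gm = 0.31/79 + 0.69/5
G12 = 7.05 GPa

7.05 GPa


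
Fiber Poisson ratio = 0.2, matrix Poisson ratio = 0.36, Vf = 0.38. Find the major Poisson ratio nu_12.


nu_12 = nu_f*Vf + nu_m*(1-Vf) = 0.2*0.38 + 0.36*0.62 = 0.2992

0.2992


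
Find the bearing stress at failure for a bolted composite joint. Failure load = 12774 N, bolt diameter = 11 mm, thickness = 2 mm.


sigma_br = F/(d*h) = 12774/(11*2) = 580.6 MPa

580.6 MPa


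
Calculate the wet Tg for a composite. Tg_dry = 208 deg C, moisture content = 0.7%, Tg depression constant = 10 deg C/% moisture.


Tg_wet = Tg_dry - k*moisture = 208 - 10*0.7 = 201.0 deg C

201.0 deg C


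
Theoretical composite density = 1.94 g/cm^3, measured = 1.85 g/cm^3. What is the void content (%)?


Void% = (rho_theo - rho_actual)/rho_theo * 100 = (1.94 - 1.85)/1.94 * 100 = 4.64%

4.64%


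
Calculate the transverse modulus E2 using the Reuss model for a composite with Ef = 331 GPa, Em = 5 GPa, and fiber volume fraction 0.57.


1/E2 = Vf/Ef + (1-Vf)/Em = 0.57/331 + 0.43/5
E2 = 11.4 GPa

11.4 GPa


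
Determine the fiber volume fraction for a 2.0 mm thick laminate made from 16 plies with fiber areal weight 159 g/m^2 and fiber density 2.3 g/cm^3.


Vf = n * FAW / (rho_f * h * 1000) = 16 * 159 / (2.3 * 2.0 * 1000) = 0.553

0.553


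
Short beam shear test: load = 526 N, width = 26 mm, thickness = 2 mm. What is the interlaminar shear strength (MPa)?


ILSS = 3F/(4bh) = 3*526/(4*26*2) = 7.59 MPa

7.59 MPa


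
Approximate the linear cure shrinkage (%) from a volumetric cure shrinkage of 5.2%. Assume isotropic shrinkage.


Linear shrinkage ≈ vol_shrink/3 = 5.2/3 = 1.733%

1.733%


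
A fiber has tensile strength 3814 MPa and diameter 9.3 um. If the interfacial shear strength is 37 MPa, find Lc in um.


Lc = sigma_f * d / (2 * tau_i) = 3814 * 9.3 / (2 * 37) = 479.3 um

479.3 um


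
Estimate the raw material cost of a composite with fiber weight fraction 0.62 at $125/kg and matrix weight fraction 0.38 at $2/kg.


Cost = cost_f*Wf + cost_m*Wm = 125*0.62 + 2*0.38 = $78.26/kg

$78.26/kg


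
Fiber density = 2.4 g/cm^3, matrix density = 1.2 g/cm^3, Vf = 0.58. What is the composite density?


rho_c = rho_f*Vf + rho_m*(1-Vf) = 2.4*0.58 + 1.2*0.42 = 1.896 g/cm^3

1.896 g/cm^3


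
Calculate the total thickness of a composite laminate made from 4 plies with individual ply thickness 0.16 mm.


h = n * t_ply = 4 * 0.16 = 0.64 mm

0.64 mm


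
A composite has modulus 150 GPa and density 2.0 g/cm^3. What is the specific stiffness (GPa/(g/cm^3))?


Specific stiffness = E/rho = 150/2.0 = 75.0 GPa/(g/cm^3)

75.0 GPa/(g/cm^3)


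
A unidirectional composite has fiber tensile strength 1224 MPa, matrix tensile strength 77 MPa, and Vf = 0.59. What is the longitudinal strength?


sigma_1 = sigma_f*Vf + sigma_m*(1-Vf) = 1224*0.59 + 77*0.41 = 753.7 MPa

753.7 MPa


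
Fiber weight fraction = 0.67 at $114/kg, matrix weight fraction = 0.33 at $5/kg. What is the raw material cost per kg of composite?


Cost = cost_f*Wf + cost_m*Wm = 114*0.67 + 5*0.33 = $78.03/kg

$78.03/kg


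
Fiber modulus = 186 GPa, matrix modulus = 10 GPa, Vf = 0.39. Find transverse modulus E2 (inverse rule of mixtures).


1/E2 = Vf/Ef + (1-Vf)/Em = 0.39/186 + 0.61/10
E2 = 15.85 GPa

15.85 GPa


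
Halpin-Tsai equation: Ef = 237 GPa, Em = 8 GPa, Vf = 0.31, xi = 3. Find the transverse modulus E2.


eta = (Ef/Em - 1)/(Ef/Em + xi) = (29.625 - 1)/(29.625 + 3) = 0.8774
E2 = Em*(1+xi*eta*Vf)/(1-eta*Vf) = 19.96 GPa

19.96 GPa


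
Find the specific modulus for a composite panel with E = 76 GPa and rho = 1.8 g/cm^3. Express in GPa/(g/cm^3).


Specific stiffness = E/rho = 76/1.8 = 42.2 GPa/(g/cm^3)

42.2 GPa/(g/cm^3)


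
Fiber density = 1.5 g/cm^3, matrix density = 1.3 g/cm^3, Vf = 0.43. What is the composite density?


rho_c = rho_f*Vf + rho_m*(1-Vf) = 1.5*0.43 + 1.3*0.57 = 1.386 g/cm^3

1.386 g/cm^3


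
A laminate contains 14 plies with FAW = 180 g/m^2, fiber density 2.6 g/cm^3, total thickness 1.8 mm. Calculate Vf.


Vf = n * FAW / (rho_f * h * 1000) = 14 * 180 / (2.6 * 1.8 * 1000) = 0.5385

0.5385


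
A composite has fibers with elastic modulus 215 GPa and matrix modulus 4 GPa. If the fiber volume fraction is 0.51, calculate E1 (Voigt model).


E1 = Ef*Vf + Em*(1-Vf) = 215*0.51 + 4*0.49 = 111.61 GPa

111.61 GPa


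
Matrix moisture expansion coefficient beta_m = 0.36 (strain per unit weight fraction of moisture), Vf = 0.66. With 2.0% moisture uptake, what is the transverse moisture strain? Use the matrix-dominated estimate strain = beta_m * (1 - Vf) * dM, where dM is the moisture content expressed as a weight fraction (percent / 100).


dM = 2.0/100 = 0.02
strain = beta_m * (1-Vf) * dM = 0.36 * 0.34 * 0.02 = 0.002448

0.002448


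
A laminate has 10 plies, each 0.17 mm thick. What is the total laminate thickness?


h = n * t_ply = 10 * 0.17 = 1.7 mm

1.7 mm


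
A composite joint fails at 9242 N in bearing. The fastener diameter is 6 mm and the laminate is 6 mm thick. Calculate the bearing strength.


sigma_br = F/(d*h) = 9242/(6*6) = 256.7 MPa

256.7 MPa


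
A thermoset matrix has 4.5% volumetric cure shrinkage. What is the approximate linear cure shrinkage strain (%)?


Linear shrinkage ≈ vol_shrink/3 = 4.5/3 = 1.5%

1.5%


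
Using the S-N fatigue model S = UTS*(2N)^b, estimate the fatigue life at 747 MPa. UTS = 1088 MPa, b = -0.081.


N = 0.5 * (S/UTS)^(1/b) = 0.5 * (747/1088)^(1/-0.081) = 51.8946 cycles

51.8946 cycles


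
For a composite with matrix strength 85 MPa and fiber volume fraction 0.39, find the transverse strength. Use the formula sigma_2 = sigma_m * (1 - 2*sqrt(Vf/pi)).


factor = 1 - 2*sqrt(0.39/pi) = 0.2953
sigma_2 = 85 * 0.2953 = 25.1 MPa

25.1 MPa


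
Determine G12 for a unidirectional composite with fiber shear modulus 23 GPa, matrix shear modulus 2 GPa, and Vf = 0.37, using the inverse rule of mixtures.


1/G12 = Vf/Gf + (1-Vf)/Gm = 0.37/23 + 0.63/2
G12 = 3.02 GPa

3.02 GPa


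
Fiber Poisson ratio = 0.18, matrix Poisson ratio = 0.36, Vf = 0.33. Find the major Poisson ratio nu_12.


nu_12 = nu_f*Vf + nu_m*(1-Vf) = 0.18*0.33 + 0.36*0.67 = 0.3006

0.3006


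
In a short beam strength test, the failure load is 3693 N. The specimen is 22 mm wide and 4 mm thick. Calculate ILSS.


ILSS = 3F/(4bh) = 3*3693/(4*22*4) = 31.47 MPa

31.47 MPa


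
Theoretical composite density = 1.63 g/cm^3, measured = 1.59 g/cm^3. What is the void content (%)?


Void% = (rho_theo - rho_actual)/rho_theo * 100 = (1.63 - 1.59)/1.63 * 100 = 2.45%

2.45%
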